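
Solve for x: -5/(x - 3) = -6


Multiply both sides by (x - 3): -5 = -6(x - 3)
Distribute: -5 = -6x + 18
-6x = -5 - 18 = -23
x = 23/6

x = 23/6


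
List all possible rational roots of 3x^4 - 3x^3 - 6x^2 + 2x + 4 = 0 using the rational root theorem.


Rational root theorem: possible roots are ±p/q where:
  p divides the constant term (4): p ∈ {1, 2, 4}
  q divides the leading coefficient (3): q ∈ {1, 3}

All possible rational roots: -4, -2, -4/3, -1, -2/3, -1/3, 1/3, 2/3, 1, 4/3, 2, 4

-4, -2, -4/3, -1, -2/3, -1/3, 1/3, 2/3, 1, 4/3, 2, 4


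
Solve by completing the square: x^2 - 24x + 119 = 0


Start: x^2 - 24x + 119 = 0
Move constant: x^2 - 24x = -119
Half of -24 is -12, squared is 144
Add 144 to both sides: x^2 - 24x + 144 = 25
(x - 12)^2 = 25
x - 12 = ±5
x = 12 + 5 = 17 or x = 12 - 5 = 7

x = 7, x = 17


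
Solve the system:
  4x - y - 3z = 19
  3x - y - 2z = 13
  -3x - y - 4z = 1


Using Cramer's rule. Expand each determinant along the first row.
D  = 4*[(-1)*(-4) - (-2)*(-1)] - (-1)*[3*(-4) - (-2)*(-3)] + (-3)*[3*(-1) - (-1)*(-3)]
  = 4*(2) - (-1)*(-18) + (-3)*(-6) = 8
Dx = 19*[(-1)*(-4) - (-2)*(-1)] - (-1)*[13*(-4) - (-2)*1] + (-3)*[13*(-1) - (-1)*1]
  = 19*(2) - (-1)*(-50) + (-3)*(-12) = 24
Dy = 4*[13*(-4) - (-2)*1] - 19*[3*(-4) - (-2)*(-3)] + (-3)*[3*1 - 13*(-3)]
  = 4*(-50) - 19*(-18) + (-3)*(42) = 16
Dz = 4*[(-1)*1 - 13*(-1)] - (-1)*[3*1 - 13*(-3)] + 19*[3*(-1) - (-1)*(-3)]
  = 4*(12) - (-1)*(42) + 19*(-6) = -24
x = Dx/D = 24/8 = 3, y = Dy/D = 16/8 = 2, z = Dz/D = -24/8 = -3
Check eq1: (4)(3) + (-1)(2) + (-3)(-3) = 19 = 19 ✓
Check eq2: (3)(3) + (-1)(2) + (-2)(-3) = 13 = 13 ✓
Check eq3: (-3)(3) + (-1)(2) + (-4)(-3) = 1 = 1 ✓

x = 3, y = 2, z = -3


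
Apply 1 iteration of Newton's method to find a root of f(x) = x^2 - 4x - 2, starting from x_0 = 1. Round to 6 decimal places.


Newton's method: x_(n+1) = x_n - f(x_n)/f'(x_n)
f(x) = x^2 - 4x - 2
f'(x) = 2x - 4

Iteration 1:
  f(1.000000) = -5.000000
  f'(1.000000) = -2.000000
  x_1 = 1.000000 - (-5.000000)/(-2.000000) = -1.500000

x_1 = -1.500000


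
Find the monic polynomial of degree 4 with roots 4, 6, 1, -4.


A monic polynomial with roots 4, 6, 1, -4 is:
p(x) = (x - 4)(x - 6)(x - 1)(x + 4)
After multiplying by (x - 4): x - 4
After multiplying by (x - 6): x^2 - 10x + 24
After multiplying by (x - 1): x^3 - 11x^2 + 34x - 24
After multiplying by (x + 4): x^4 - 7x^3 - 10x^2 + 112x - 96

x^4 - 7x^3 - 10x^2 + 112x - 96


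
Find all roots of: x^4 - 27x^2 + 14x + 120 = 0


Let p(x) = x^4 - 27x^2 + 14x + 120. By the rational root theorem (leading coefficient 1), any rational root is an integer divisor of 120: try ±1, ±2, ... in turn.
Test x = 1: value = 108 ≠ 0.
Test x = -1: value = 80 ≠ 0.
Test x = 2: value = 56 ≠ 0.
Test x = -2: value = 0 ✓, so (x + 2) is a factor.
Synthetic division by (x + 2): bring down 1; 1(-2) + 0 = -2; (-2)(-2) - 27 = -23; (-23)(-2) + 14 = 60; 60(-2) + 120 = 0 → quotient x^3 - 2x^2 - 23x + 60, remainder 0.
Continue with the quotient x^3 - 2x^2 - 23x + 60 (candidates must divide 60; re-test x = -2 first in case it repeats).
Test x = -2: value = 90 ≠ 0.
Test x = 3: value = 0 ✓, so (x - 3) is a factor.
Synthetic division by (x - 3): bring down 1; 1(3) - 2 = 1; 1(3) - 23 = -20; (-20)(3) + 60 = 0 → quotient x^2 + x - 20, remainder 0.
Solve the quadratic x^2 + x - 20 = 0: discriminant = 1^2 - 4(1)(-20) = 1 + 80 = 81.
sqrt(81) = 9, so x = (-1 ± 9)/2: x = 4 or x = -5.
Collecting all roots found:

x = -5, x = -2, x = 3, x = 4


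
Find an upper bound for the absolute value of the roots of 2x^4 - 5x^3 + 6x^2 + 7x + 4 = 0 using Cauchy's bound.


Cauchy's bound: all roots r satisfy |r| <= 1 + max(|a_i/a_n|) for i = 0,...,n-1
where a_n is the leading coefficient.

Coefficients: [2, -5, 6, 7, 4]
Leading coefficient a_n = 2
Ratios |a_i/a_n|: 5/2, 3, 7/2, 2
Maximum ratio: 7/2
Cauchy's bound: |r| <= 1 + 7/2 = 9/2

Upper bound = 9/2


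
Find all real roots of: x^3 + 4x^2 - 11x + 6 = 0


Let p(x) = x^3 + 4x^2 - 11x + 6. By the rational root theorem (leading coefficient 1), any rational root is an integer divisor of 6: try ±1, ±2, ... in turn.
Test x = 1: value = 0 ✓, so (x - 1) is a factor.
Synthetic division by (x - 1): bring down 1; 1(1) + 4 = 5; 5(1) - 11 = -6; (-6)(1) + 6 = 0 → quotient x^2 + 5x - 6, remainder 0.
Solve the quadratic x^2 + 5x - 6 = 0: discriminant = 5^2 - 4(1)(-6) = 25 + 24 = 49.
sqrt(49) = 7, so x = (-5 ± 7)/2: x = 1 or x = -6.

x = -6, x = 1 (multiplicity 2)


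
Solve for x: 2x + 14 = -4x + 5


Starting with: 2x + 14 = -4x + 5
Move all x terms to left: (2 + 4)x = 5 - 14
Simplify: 6x = -9
Divide both sides by 6: x = -3/2

x = -3/2


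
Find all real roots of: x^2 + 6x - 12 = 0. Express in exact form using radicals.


Using the quadratic formula: x = (-b ± sqrt(b^2 - 4ac)) / (2a)
Here a = 1, b = 6, c = -12
Discriminant = b^2 - 4ac = 6^2 - 4(1)(-12) = 36 + 48 = 84
Since discriminant = 84 > 0, there are two real roots.
x = (-6 ± 2*sqrt(21)) / 2
Simplifying: x = -3 ± sqrt(21)
Numerically: x ≈ 1.5826 or x ≈ -7.5826

x = -3 + sqrt(21) or x = -3 - sqrt(21)


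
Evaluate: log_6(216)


We need the exponent such that 6^? = 216
6^3 = 216
Therefore log_6(216) = 3

3


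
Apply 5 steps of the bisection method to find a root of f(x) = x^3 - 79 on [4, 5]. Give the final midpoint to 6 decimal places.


f(x) = x^3 - 79
f(4) = -15 < 0
f(5) = 46 > 0

Step 1: midpoint = (4.000000 + 5.000000)/2 = 4.500000
  f(4.500000) = 12.125000
  f(mid) > 0, so root is in [4.000000, 4.500000]

Step 2: midpoint = (4.000000 + 4.500000)/2 = 4.250000
  f(4.250000) = -2.234375
  f(mid) < 0, so root is in [4.250000, 4.500000]

Step 3: midpoint = (4.250000 + 4.500000)/2 = 4.375000
  f(4.375000) = 4.740234
  f(mid) > 0, so root is in [4.250000, 4.375000]

Step 4: midpoint = (4.250000 + 4.375000)/2 = 4.312500
  f(4.312500) = 1.202393
  f(mid) > 0, so root is in [4.250000, 4.312500]

Step 5: midpoint = (4.250000 + 4.312500)/2 = 4.281250
  f(4.281250) = -0.528534
  f(mid) < 0, so root is in [4.281250, 4.312500]

midpoint = 4.281250


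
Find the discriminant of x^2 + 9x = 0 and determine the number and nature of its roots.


For ax^2 + bx + c = 0, discriminant D = b^2 - 4ac
Here a = 1, b = 9, c = 0
D = (9)^2 - 4(1)(0) = 81 - 0 = 81

D = 81 > 0 and is a perfect square (sqrt = 9)
The equation has 2 distinct real rational roots.

Discriminant = 81, 2 distinct real rational roots


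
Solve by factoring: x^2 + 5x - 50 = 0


We need two numbers that multiply to -50 and add to 5.
Those numbers are 10 and -5 (since 10 * (-5) = -50 and 10 + (-5) = 5).
So x^2 + 5x - 50 = (x + 10)(x - 5) = 0
Setting each factor to zero: x = -10 or x = 5

x = -10, x = 5


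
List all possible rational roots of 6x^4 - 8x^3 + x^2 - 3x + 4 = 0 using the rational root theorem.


Rational root theorem: possible roots are ±p/q where:
  p divides the constant term (4): p ∈ {1, 2, 4}
  q divides the leading coefficient (6): q ∈ {1, 2, 3, 6}

All possible rational roots: -4, -2, -4/3, -1, -2/3, -1/2, -1/3, -1/6, 1/6, 1/3, 1/2, 2/3, 1, 4/3, 2, 4

-4, -2, -4/3, -1, -2/3, -1/2, -1/3, -1/6, 1/6, 1/3, 1/2, 2/3, 1, 4/3, 2, 4


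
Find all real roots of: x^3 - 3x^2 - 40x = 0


The constant term is 0, so x = 0 is a root. Factor out x:
  x(x^2 - 3x - 40) = 0
Solve the quadratic x^2 - 3x - 40 = 0: discriminant = (-3)^2 - 4(1)(-40) = 9 + 160 = 169.
sqrt(169) = 13, so x = (3 ± 13)/2: x = 8 or x = -5.

x = -5, x = 0, x = 8


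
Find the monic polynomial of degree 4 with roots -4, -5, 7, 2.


A monic polynomial with roots -4, -5, 7, 2 is:
p(x) = (x + 4)(x + 5)(x - 7)(x - 2)
After multiplying by (x + 4): x + 4
After multiplying by (x + 5): x^2 + 9x + 20
After multiplying by (x - 7): x^3 + 2x^2 - 43x - 140
After multiplying by (x - 2): x^4 - 47x^2 - 54x + 280

x^4 - 47x^2 - 54x + 280


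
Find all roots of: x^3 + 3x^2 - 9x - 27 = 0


Let p(x) = x^3 + 3x^2 - 9x - 27. By the rational root theorem (leading coefficient 1), any rational root is an integer divisor of 27: try ±1, ±2, ... in turn.
Test x = 1: value = -32 ≠ 0.
Test x = -1: value = -16 ≠ 0.
Test x = 3: value = 0 ✓, so (x - 3) is a factor.
Synthetic division by (x - 3): bring down 1; 1(3) + 3 = 6; 6(3) - 9 = 9; 9(3) - 27 = 0 → quotient x^2 + 6x + 9, remainder 0.
Solve the quadratic x^2 + 6x + 9 = 0: discriminant = 6^2 - 4(1)(9) = 36 - 36 = 0.
Discriminant = 0, so a double root: x = -6/2 = -3.
Collecting all roots found:

x = -3 (multiplicity 2), x = 3


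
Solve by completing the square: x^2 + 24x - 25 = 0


Start: x^2 + 24x - 25 = 0
Move constant: x^2 + 24x = 25
Half of 24 is 12, squared is 144
Add 144 to both sides: x^2 + 24x + 144 = 169
(x + 12)^2 = 169
x + 12 = ±13
x = -12 + 13 = 1 or x = -12 - 13 = -25

x = -25, x = 1


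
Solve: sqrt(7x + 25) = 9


Square both sides: 7x + 25 = 9^2 = 81
7x = 81 - 25 = 56
x = 8
Check: sqrt(7*8 + 25) = sqrt(81) = 9 ✓

x = 8


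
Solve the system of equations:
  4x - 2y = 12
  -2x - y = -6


Using Cramer's rule:
Determinant D = (4)(-1) - (-2)(-2) = -4 - 4 = -8
Dx = (12)(-1) - (-6)(-2) = -12 - 12 = -24
Dy = (4)(-6) - (-2)(12) = -24 + 24 = 0
x = Dx/D = -24/-8 = 3
y = Dy/D = 0/-8 = 0

x = 3, y = 0


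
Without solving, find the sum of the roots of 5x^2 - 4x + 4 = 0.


By Vieta's formulas for ax^2 + bx + c = 0:
  Sum of roots = -b/a
  Product of roots = c/a

Here a = 5, b = -4, c = 4
Sum = -(-4)/5 = 4/5
Product = 4/5 = 4/5

Sum = 4/5


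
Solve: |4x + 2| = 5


An absolute value equation |expr| = 5 gives two cases:
Case 1: 4x + 2 = 5
  4x = 3, so x = 3/4
Case 2: 4x + 2 = -5
  4x = -7, so x = -7/4

x = -7/4, x = 3/4


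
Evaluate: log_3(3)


We need the exponent such that 3^? = 3
3^1 = 3
Therefore log_3(3) = 1

1


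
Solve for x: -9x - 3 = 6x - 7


Starting with: -9x - 3 = 6x - 7
Move all x terms to left: (-9 - 6)x = -7 + 3
Simplify: -15x = -4
Divide both sides by -15: x = 4/15

x = 4/15


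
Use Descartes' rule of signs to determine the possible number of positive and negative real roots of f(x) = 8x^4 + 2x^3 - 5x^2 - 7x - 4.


Descartes' rule of signs:

For positive roots, count sign changes in f(x) = 8x^4 + 2x^3 - 5x^2 - 7x - 4:
Signs of coefficients: +, +, -, -, -
Number of sign changes: 1
Possible positive real roots: 1

For negative roots, examine f(-x) = 8x^4 - 2x^3 - 5x^2 + 7x - 4:
Signs of coefficients: +, -, -, +, -
Number of sign changes: 3
Possible negative real roots: 3, 1

Positive roots: 1; Negative roots: 3 or 1


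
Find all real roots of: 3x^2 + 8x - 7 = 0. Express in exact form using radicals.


Using the quadratic formula: x = (-b ± sqrt(b^2 - 4ac)) / (2a)
Here a = 3, b = 8, c = -7
Discriminant = b^2 - 4ac = 8^2 - 4(3)(-7) = 64 + 84 = 148
Since discriminant = 148 > 0, there are two real roots.
x = (-8 ± 2*sqrt(37)) / 6
Simplifying: x = (-4 ± sqrt(37)) / 3
Numerically: x ≈ 0.6943 or x ≈ -3.3609

x = (-4 + sqrt(37)) / 3 or x = (-4 - sqrt(37)) / 3


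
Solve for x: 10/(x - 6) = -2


Multiply both sides by (x - 6): 10 = -2(x - 6)
Distribute: 10 = -2x + 12
-2x = 10 - 12 = -2
x = 1

x = 1


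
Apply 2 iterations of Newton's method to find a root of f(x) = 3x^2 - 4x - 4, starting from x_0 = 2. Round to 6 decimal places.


Newton's method: x_(n+1) = x_n - f(x_n)/f'(x_n)
f(x) = 3x^2 - 4x - 4
f'(x) = 6x - 4

Iteration 1:
  f(2.000000) = 0.000000
  f'(2.000000) = 8.000000
  x_1 = 2.000000 - (0.000000)/(8.000000) = 2.000000

Iteration 2:
  f(2.000000) = 0.000000
  f'(2.000000) = 8.000000
  x_2 = 2.000000 - (0.000000)/(8.000000) = 2.000000

x_2 = 2.000000


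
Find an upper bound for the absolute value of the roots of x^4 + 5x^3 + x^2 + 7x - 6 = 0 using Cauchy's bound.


Cauchy's bound: all roots r satisfy |r| <= 1 + max(|a_i/a_n|) for i = 0,...,n-1
where a_n is the leading coefficient.

Coefficients: [1, 5, 1, 7, -6]
Leading coefficient a_n = 1
Ratios |a_i/a_n|: 5, 1, 7, 6
Maximum ratio: 7
Cauchy's bound: |r| <= 1 + 7 = 8

Upper bound = 8


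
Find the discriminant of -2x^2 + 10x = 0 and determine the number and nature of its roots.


For ax^2 + bx + c = 0, discriminant D = b^2 - 4ac
Here a = -2, b = 10, c = 0
D = (10)^2 - 4(-2)(0) = 100 - 0 = 100

D = 100 > 0 and is a perfect square (sqrt = 10)
The equation has 2 distinct real rational roots.

Discriminant = 100, 2 distinct real rational roots


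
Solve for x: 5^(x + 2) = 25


Express both sides with the same base.
25 = 5^2
Since the bases match, equate exponents: x + 2 = 2
So x = 2 - (2) = 0

x = 0


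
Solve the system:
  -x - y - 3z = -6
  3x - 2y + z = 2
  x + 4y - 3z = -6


Using Cramer's rule. Expand each determinant along the first row.
D  = (-1)*[(-2)*(-3) - 1*4] - (-1)*[3*(-3) - 1*1] + (-3)*[3*4 - (-2)*1]
  = (-1)*(2) - (-1)*(-10) + (-3)*(14) = -54
Dx = (-6)*[(-2)*(-3) - 1*4] - (-1)*[2*(-3) - 1*(-6)] + (-3)*[2*4 - (-2)*(-6)]
  = (-6)*(2) - (-1)*(0) + (-3)*(-4) = 0
Dy = (-1)*[2*(-3) - 1*(-6)] - (-6)*[3*(-3) - 1*1] + (-3)*[3*(-6) - 2*1]
  = (-1)*(0) - (-6)*(-10) + (-3)*(-20) = 0
Dz = (-1)*[(-2)*(-6) - 2*4] - (-1)*[3*(-6) - 2*1] + (-6)*[3*4 - (-2)*1]
  = (-1)*(4) - (-1)*(-20) + (-6)*(14) = -108
x = Dx/D = 0/-54 = 0, y = Dy/D = 0/-54 = 0, z = Dz/D = -108/-54 = 2
Check eq1: (-1)(0) + (-1)(0) + (-3)(2) = -6 = -6 ✓
Check eq2: (3)(0) + (-2)(0) + (1)(2) = 2 = 2 ✓
Check eq3: (1)(0) + (4)(0) + (-3)(2) = -6 = -6 ✓

x = 0, y = 0, z = 2


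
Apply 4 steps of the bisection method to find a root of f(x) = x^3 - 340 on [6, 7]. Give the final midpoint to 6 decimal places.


f(x) = x^3 - 340
f(6) = -124 < 0
f(7) = 3 > 0

Step 1: midpoint = (6.000000 + 7.000000)/2 = 6.500000
  f(6.500000) = -65.375000
  f(mid) < 0, so root is in [6.500000, 7.000000]

Step 2: midpoint = (6.500000 + 7.000000)/2 = 6.750000
  f(6.750000) = -32.453125
  f(mid) < 0, so root is in [6.750000, 7.000000]

Step 3: midpoint = (6.750000 + 7.000000)/2 = 6.875000
  f(6.875000) = -15.048828
  f(mid) < 0, so root is in [6.875000, 7.000000]

Step 4: midpoint = (6.875000 + 7.000000)/2 = 6.937500
  f(6.937500) = -6.105713
  f(mid) < 0, so root is in [6.937500, 7.000000]

midpoint = 6.937500


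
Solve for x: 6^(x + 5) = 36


Express both sides with the same base.
36 = 6^2
Since the bases match, equate exponents: x + 5 = 2
So x = 2 - (5) = -3

x = -3


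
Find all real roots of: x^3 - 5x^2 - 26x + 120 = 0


Let p(x) = x^3 - 5x^2 - 26x + 120. By the rational root theorem (leading coefficient 1), any rational root is an integer divisor of 120: try ±1, ±2, ... in turn.
Test x = 1: value = 90 ≠ 0.
Test x = -1: value = 140 ≠ 0.
Test x = 2: value = 56 ≠ 0.
Test x = -2: value = 144 ≠ 0.
Test x = 3: value = 24 ≠ 0.
Test x = -3: value = 126 ≠ 0.
Test x = 4: value = 0 ✓, so (x - 4) is a factor.
Synthetic division by (x - 4): bring down 1; 1(4) - 5 = -1; (-1)(4) - 26 = -30; (-30)(4) + 120 = 0 → quotient x^2 - x - 30, remainder 0.
Solve the quadratic x^2 - x - 30 = 0: discriminant = (-1)^2 - 4(1)(-30) = 1 + 120 = 121.
sqrt(121) = 11, so x = (1 ± 11)/2: x = 6 or x = -5.

x = -5, x = 4, x = 6


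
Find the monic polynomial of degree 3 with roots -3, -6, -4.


A monic polynomial with roots -3, -6, -4 is:
p(x) = (x + 3)(x + 6)(x + 4)
After multiplying by (x + 3): x + 3
After multiplying by (x + 6): x^2 + 9x + 18
After multiplying by (x + 4): x^3 + 13x^2 + 54x + 72

x^3 + 13x^2 + 54x + 72


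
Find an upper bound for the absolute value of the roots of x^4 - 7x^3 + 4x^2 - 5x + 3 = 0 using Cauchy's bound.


Cauchy's bound: all roots r satisfy |r| <= 1 + max(|a_i/a_n|) for i = 0,...,n-1
where a_n is the leading coefficient.

Coefficients: [1, -7, 4, -5, 3]
Leading coefficient a_n = 1
Ratios |a_i/a_n|: 7, 4, 5, 3
Maximum ratio: 7
Cauchy's bound: |r| <= 1 + 7 = 8

Upper bound = 8


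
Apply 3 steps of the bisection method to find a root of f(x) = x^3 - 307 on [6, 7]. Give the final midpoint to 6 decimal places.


f(x) = x^3 - 307
f(6) = -91 < 0
f(7) = 36 > 0

Step 1: midpoint = (6.000000 + 7.000000)/2 = 6.500000
  f(6.500000) = -32.375000
  f(mid) < 0, so root is in [6.500000, 7.000000]

Step 2: midpoint = (6.500000 + 7.000000)/2 = 6.750000
  f(6.750000) = 0.546875
  f(mid) > 0, so root is in [6.500000, 6.750000]

Step 3: midpoint = (6.500000 + 6.750000)/2 = 6.625000
  f(6.625000) = -16.224609
  f(mid) < 0, so root is in [6.625000, 6.750000]

midpoint = 6.625000


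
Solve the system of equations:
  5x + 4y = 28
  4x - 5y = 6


Using Cramer's rule:
Determinant D = (5)(-5) - (4)(4) = -25 - 16 = -41
Dx = (28)(-5) - (6)(4) = -140 - 24 = -164
Dy = (5)(6) - (4)(28) = 30 - 112 = -82
x = Dx/D = -164/-41 = 4
y = Dy/D = -82/-41 = 2

x = 4, y = 2


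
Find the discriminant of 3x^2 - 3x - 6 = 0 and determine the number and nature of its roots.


For ax^2 + bx + c = 0, discriminant D = b^2 - 4ac
Here a = 3, b = -3, c = -6
D = (-3)^2 - 4(3)(-6) = 9 + 72 = 81

D = 81 > 0 and is a perfect square (sqrt = 9)
The equation has 2 distinct real rational roots.

Discriminant = 81, 2 distinct real rational roots


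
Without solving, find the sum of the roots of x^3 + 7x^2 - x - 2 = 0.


By Vieta's formulas for x^3 + bx^2 + cx + d = 0:
  r1 + r2 + r3 = -b/a = -7
  r1*r2 + r1*r3 + r2*r3 = c/a = -1
  r1*r2*r3 = -d/a = 2


Sum = -7


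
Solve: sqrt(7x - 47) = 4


Square both sides: 7x - 47 = 4^2 = 16
7x = 16 + 47 = 63
x = 9
Check: sqrt(7*9 - 47) = sqrt(16) = 4 ✓

x = 9


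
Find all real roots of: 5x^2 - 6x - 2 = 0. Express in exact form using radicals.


Using the quadratic formula: x = (-b ± sqrt(b^2 - 4ac)) / (2a)
Here a = 5, b = -6, c = -2
Discriminant = b^2 - 4ac = (-6)^2 - 4(5)(-2) = 36 + 40 = 76
Since discriminant = 76 > 0, there are two real roots.
x = (6 ± 2*sqrt(19)) / 10
Simplifying: x = (3 ± sqrt(19)) / 5
Numerically: x ≈ 1.4718 or x ≈ -0.2718

x = (3 + sqrt(19)) / 5 or x = (3 - sqrt(19)) / 5


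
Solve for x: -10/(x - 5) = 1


Multiply both sides by (x - 5): -10 = 1(x - 5)
Distribute: -10 = x - 5
x = -10 + 5 = -5
x = -5

x = -5


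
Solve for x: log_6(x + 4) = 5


Convert to exponential form: x + 4 = 6^5 = 7776
x = 7776 - 4 = 7772
Check: log_6(7772 + 4) = log_6(7776) = log_6(7776) = 5 ✓

x = 7772


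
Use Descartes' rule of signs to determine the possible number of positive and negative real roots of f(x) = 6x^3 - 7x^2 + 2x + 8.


Descartes' rule of signs:

For positive roots, count sign changes in f(x) = 6x^3 - 7x^2 + 2x + 8:
Signs of coefficients: +, -, +, +
Number of sign changes: 2
Possible positive real roots: 2, 0

For negative roots, examine f(-x) = -6x^3 - 7x^2 - 2x + 8:
Signs of coefficients: -, -, -, +
Number of sign changes: 1
Possible negative real roots: 1

Positive roots: 2 or 0; Negative roots: 1


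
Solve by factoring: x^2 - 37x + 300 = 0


We need two numbers that multiply to 300 and add to -37.
Those numbers are -12 and -25 (since (-12) * (-25) = 300 and (-12) + (-25) = -37).
So x^2 - 37x + 300 = (x - 12)(x - 25) = 0
Setting each factor to zero: x = 12 or x = 25

x = 12, x = 25


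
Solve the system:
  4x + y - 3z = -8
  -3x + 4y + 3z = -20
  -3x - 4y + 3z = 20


Using Cramer's rule. Expand each determinant along the first row.
D  = 4*[4*3 - 3*(-4)] - 1*[(-3)*3 - 3*(-3)] + (-3)*[(-3)*(-4) - 4*(-3)]
  = 4*(24) - 1*(0) + (-3)*(24) = 24
Dx = (-8)*[4*3 - 3*(-4)] - 1*[(-20)*3 - 3*20] + (-3)*[(-20)*(-4) - 4*20]
  = (-8)*(24) - 1*(-120) + (-3)*(0) = -72
Dy = 4*[(-20)*3 - 3*20] - (-8)*[(-3)*3 - 3*(-3)] + (-3)*[(-3)*20 - (-20)*(-3)]
  = 4*(-120) - (-8)*(0) + (-3)*(-120) = -120
Dz = 4*[4*20 - (-20)*(-4)] - 1*[(-3)*20 - (-20)*(-3)] + (-8)*[(-3)*(-4) - 4*(-3)]
  = 4*(0) - 1*(-120) + (-8)*(24) = -72
x = Dx/D = -72/24 = -3, y = Dy/D = -120/24 = -5, z = Dz/D = -72/24 = -3
Check eq1: (4)(-3) + (1)(-5) + (-3)(-3) = -8 = -8 ✓
Check eq2: (-3)(-3) + (4)(-5) + (3)(-3) = -20 = -20 ✓
Check eq3: (-3)(-3) + (-4)(-5) + (3)(-3) = 20 = 20 ✓

x = -3, y = -5, z = -3


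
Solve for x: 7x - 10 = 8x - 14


Starting with: 7x - 10 = 8x - 14
Move all x terms to left: (7 - 8)x = -14 + 10
Simplify: -x = -4
Divide both sides by -1: x = 4

x = 4


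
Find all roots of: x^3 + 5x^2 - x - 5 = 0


Let p(x) = x^3 + 5x^2 - x - 5. By the rational root theorem (leading coefficient 1), any rational root is an integer divisor of 5: try ±1, ±2, ... in turn.
Test x = 1: value = 0 ✓, so (x - 1) is a factor.
Synthetic division by (x - 1): bring down 1; 1(1) + 5 = 6; 6(1) - 1 = 5; 5(1) - 5 = 0 → quotient x^2 + 6x + 5, remainder 0.
Solve the quadratic x^2 + 6x + 5 = 0: discriminant = 6^2 - 4(1)(5) = 36 - 20 = 16.
sqrt(16) = 4, so x = (-6 ± 4)/2: x = -1 or x = -5.
Collecting all roots found:

x = -5, x = -1, x = 1


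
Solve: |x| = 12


An absolute value equation |expr| = 12 gives two cases:
Case 1: x = 12
  x = 12, so x = 12
Case 2: x = -12
  x = -12, so x = -12

x = -12, x = 12


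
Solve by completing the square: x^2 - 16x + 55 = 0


Start: x^2 - 16x + 55 = 0
Move constant: x^2 - 16x = -55
Half of -16 is -8, squared is 64
Add 64 to both sides: x^2 - 16x + 64 = 9
(x - 8)^2 = 9
x - 8 = ±3
x = 8 + 3 = 11 or x = 8 - 3 = 5

x = 5, x = 11


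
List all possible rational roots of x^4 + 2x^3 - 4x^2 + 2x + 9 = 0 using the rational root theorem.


Rational root theorem: possible roots are ±p/q where:
  p divides the constant term (9): p ∈ {1, 3, 9}
  q divides the leading coefficient (1): q ∈ {1}

All possible rational roots: -9, -3, -1, 1, 3, 9

-9, -3, -1, 1, 3, 9


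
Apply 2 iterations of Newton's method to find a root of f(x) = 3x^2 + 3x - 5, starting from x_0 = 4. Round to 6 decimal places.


Newton's method: x_(n+1) = x_n - f(x_n)/f'(x_n)
f(x) = 3x^2 + 3x - 5
f'(x) = 6x + 3

Iteration 1:
  f(4.000000) = 55.000000
  f'(4.000000) = 27.000000
  x_1 = 4.000000 - (55.000000)/(27.000000) = 1.962963

Iteration 2:
  f(1.962963) = 12.448560
  f'(1.962963) = 14.777778
  x_2 = 1.962963 - (12.448560)/(14.777778) = 1.120579

x_2 = 1.120579


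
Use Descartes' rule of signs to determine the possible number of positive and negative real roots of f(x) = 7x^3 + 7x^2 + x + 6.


Descartes' rule of signs:

For positive roots, count sign changes in f(x) = 7x^3 + 7x^2 + x + 6:
Signs of coefficients: +, +, +, +
Number of sign changes: 0
Possible positive real roots: 0

For negative roots, examine f(-x) = -7x^3 + 7x^2 - x + 6:
Signs of coefficients: -, +, -, +
Number of sign changes: 3
Possible negative real roots: 3, 1

Positive roots: 0; Negative roots: 3 or 1


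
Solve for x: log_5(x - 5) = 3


Convert to exponential form: x - 5 = 5^3 = 125
x = 125 + 5 = 130
Check: log_5(130 - 5) = log_5(125) = log_5(125) = 3 ✓

x = 130


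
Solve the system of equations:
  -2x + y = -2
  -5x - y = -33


Using Cramer's rule:
Determinant D = (-2)(-1) - (-5)(1) = 2 + 5 = 7
Dx = (-2)(-1) - (-33)(1) = 2 + 33 = 35
Dy = (-2)(-33) - (-5)(-2) = 66 - 10 = 56
x = Dx/D = 35/7 = 5
y = Dy/D = 56/7 = 8

x = 5, y = 8


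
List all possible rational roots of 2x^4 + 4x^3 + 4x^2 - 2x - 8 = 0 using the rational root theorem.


Rational root theorem: possible roots are ±p/q where:
  p divides the constant term (-8): p ∈ {1, 2, 4, 8}
  q divides the leading coefficient (2): q ∈ {1, 2}

All possible rational roots: -8, -4, -2, -1, -1/2, 1/2, 1, 2, 4, 8

-8, -4, -2, -1, -1/2, 1/2, 1, 2, 4, 8


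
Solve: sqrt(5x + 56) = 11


Square both sides: 5x + 56 = 11^2 = 121
5x = 121 - 56 = 65
x = 13
Check: sqrt(5*13 + 56) = sqrt(121) = 11 ✓

x = 13


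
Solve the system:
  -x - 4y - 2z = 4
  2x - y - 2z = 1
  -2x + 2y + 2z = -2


Using Cramer's rule. Expand each determinant along the first row.
D  = (-1)*[(-1)*2 - (-2)*2] - (-4)*[2*2 - (-2)*(-2)] + (-2)*[2*2 - (-1)*(-2)]
  = (-1)*(2) - (-4)*(0) + (-2)*(2) = -6
Dx = 4*[(-1)*2 - (-2)*2] - (-4)*[1*2 - (-2)*(-2)] + (-2)*[1*2 - (-1)*(-2)]
  = 4*(2) - (-4)*(-2) + (-2)*(0) = 0
Dy = (-1)*[1*2 - (-2)*(-2)] - 4*[2*2 - (-2)*(-2)] + (-2)*[2*(-2) - 1*(-2)]
  = (-1)*(-2) - 4*(0) + (-2)*(-2) = 6
Dz = (-1)*[(-1)*(-2) - 1*2] - (-4)*[2*(-2) - 1*(-2)] + 4*[2*2 - (-1)*(-2)]
  = (-1)*(0) - (-4)*(-2) + 4*(2) = 0
x = Dx/D = 0/-6 = 0, y = Dy/D = 6/-6 = -1, z = Dz/D = 0/-6 = 0
Check eq1: (-1)(0) + (-4)(-1) + (-2)(0) = 4 = 4 ✓
Check eq2: (2)(0) + (-1)(-1) + (-2)(0) = 1 = 1 ✓
Check eq3: (-2)(0) + (2)(-1) + (2)(0) = -2 = -2 ✓

x = 0, y = -1, z = 0


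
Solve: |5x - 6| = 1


An absolute value equation |expr| = 1 gives two cases:
Case 1: 5x - 6 = 1
  5x = 7, so x = 7/5
Case 2: 5x - 6 = -1
  5x = 5, so x = 1

x = 1, x = 7/5


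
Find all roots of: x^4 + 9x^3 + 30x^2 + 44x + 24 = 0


Let p(x) = x^4 + 9x^3 + 30x^2 + 44x + 24. By the rational root theorem (leading coefficient 1), any rational root is an integer divisor of 24: try ±1, ±2, ... in turn.
Test x = 1: value = 108 ≠ 0.
Test x = -1: value = 2 ≠ 0.
Test x = 2: value = 320 ≠ 0.
Test x = -2: value = 0 ✓, so (x + 2) is a factor.
Synthetic division by (x + 2): bring down 1; 1(-2) + 9 = 7; 7(-2) + 30 = 16; 16(-2) + 44 = 12; 12(-2) + 24 = 0 → quotient x^3 + 7x^2 + 16x + 12, remainder 0.
Continue with the quotient x^3 + 7x^2 + 16x + 12 (candidates must divide 12; re-test x = -2 first in case it repeats).
Test x = -2: value = 0 ✓, so (x + 2) is a factor.
Synthetic division by (x + 2): bring down 1; 1(-2) + 7 = 5; 5(-2) + 16 = 6; 6(-2) + 12 = 0 → quotient x^2 + 5x + 6, remainder 0.
Solve the quadratic x^2 + 5x + 6 = 0: discriminant = 5^2 - 4(1)(6) = 25 - 24 = 1.
sqrt(1) = 1, so x = (-5 ± 1)/2: x = -2 or x = -3.
Collecting all roots found:

x = -3, x = -2 (multiplicity 3)


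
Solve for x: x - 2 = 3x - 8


Starting with: x - 2 = 3x - 8
Move all x terms to left: (1 - 3)x = -8 + 2
Simplify: -2x = -6
Divide both sides by -2: x = 3

x = 3


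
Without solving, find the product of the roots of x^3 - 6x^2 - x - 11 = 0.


By Vieta's formulas for x^3 + bx^2 + cx + d = 0:
  r1 + r2 + r3 = -b/a = 6
  r1*r2 + r1*r3 + r2*r3 = c/a = -1
  r1*r2*r3 = -d/a = 11


Product = 11


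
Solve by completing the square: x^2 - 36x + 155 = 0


Start: x^2 - 36x + 155 = 0
Move constant: x^2 - 36x = -155
Half of -36 is -18, squared is 324
Add 324 to both sides: x^2 - 36x + 324 = 169
(x - 18)^2 = 169
x - 18 = ±13
x = 18 + 13 = 31 or x = 18 - 13 = 5

x = 5, x = 31


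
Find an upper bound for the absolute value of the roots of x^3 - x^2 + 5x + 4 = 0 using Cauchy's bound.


Cauchy's bound: all roots r satisfy |r| <= 1 + max(|a_i/a_n|) for i = 0,...,n-1
where a_n is the leading coefficient.

Coefficients: [1, -1, 5, 4]
Leading coefficient a_n = 1
Ratios |a_i/a_n|: 1, 5, 4
Maximum ratio: 5
Cauchy's bound: |r| <= 1 + 5 = 6

Upper bound = 6


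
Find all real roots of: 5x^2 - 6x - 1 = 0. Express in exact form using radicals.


Using the quadratic formula: x = (-b ± sqrt(b^2 - 4ac)) / (2a)
Here a = 5, b = -6, c = -1
Discriminant = b^2 - 4ac = (-6)^2 - 4(5)(-1) = 36 + 20 = 56
Since discriminant = 56 > 0, there are two real roots.
x = (6 ± 2*sqrt(14)) / 10
Simplifying: x = (3 ± sqrt(14)) / 5
Numerically: x ≈ 1.3483 or x ≈ -0.1483

x = (3 + sqrt(14)) / 5 or x = (3 - sqrt(14)) / 5


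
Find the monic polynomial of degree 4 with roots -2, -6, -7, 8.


A monic polynomial with roots -2, -6, -7, 8 is:
p(x) = (x + 2)(x + 6)(x + 7)(x - 8)
After multiplying by (x + 2): x + 2
After multiplying by (x + 6): x^2 + 8x + 12
After multiplying by (x + 7): x^3 + 15x^2 + 68x + 84
After multiplying by (x - 8): x^4 + 7x^3 - 52x^2 - 460x - 672

x^4 + 7x^3 - 52x^2 - 460x - 672


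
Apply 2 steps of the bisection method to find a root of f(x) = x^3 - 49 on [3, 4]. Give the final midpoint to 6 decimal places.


f(x) = x^3 - 49
f(3) = -22 < 0
f(4) = 15 > 0

Step 1: midpoint = (3.000000 + 4.000000)/2 = 3.500000
  f(3.500000) = -6.125000
  f(mid) < 0, so root is in [3.500000, 4.000000]

Step 2: midpoint = (3.500000 + 4.000000)/2 = 3.750000
  f(3.750000) = 3.734375
  f(mid) > 0, so root is in [3.500000, 3.750000]

midpoint = 3.750000


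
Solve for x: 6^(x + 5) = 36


Express both sides with the same base.
36 = 6^2
Since the bases match, equate exponents: x + 5 = 2
So x = 2 - (5) = -3

x = -3


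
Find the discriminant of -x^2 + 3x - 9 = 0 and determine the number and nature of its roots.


For ax^2 + bx + c = 0, discriminant D = b^2 - 4ac
Here a = -1, b = 3, c = -9
D = (3)^2 - 4(-1)(-9) = 9 - 36 = -27

D = -27 < 0
The equation has no real roots (2 complex conjugate roots).

Discriminant = -27, no real roots (2 complex conjugate roots)


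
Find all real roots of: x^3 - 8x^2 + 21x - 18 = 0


Let p(x) = x^3 - 8x^2 + 21x - 18. By the rational root theorem (leading coefficient 1), any rational root is an integer divisor of 18: try ±1, ±2, ... in turn.
Test x = 1: value = -4 ≠ 0.
Test x = -1: value = -48 ≠ 0.
Test x = 2: value = 0 ✓, so (x - 2) is a factor.
Synthetic division by (x - 2): bring down 1; 1(2) - 8 = -6; (-6)(2) + 21 = 9; 9(2) - 18 = 0 → quotient x^2 - 6x + 9, remainder 0.
Solve the quadratic x^2 - 6x + 9 = 0: discriminant = (-6)^2 - 4(1)(9) = 36 - 36 = 0.
Discriminant = 0, so a double root: x = 6/2 = 3.

x = 2, x = 3 (multiplicity 2)


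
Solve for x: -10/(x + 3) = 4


Multiply both sides by (x + 3): -10 = 4(x + 3)
Distribute: -10 = 4x + 12
4x = -10 - 12 = -22
x = -11/2

x = -11/2


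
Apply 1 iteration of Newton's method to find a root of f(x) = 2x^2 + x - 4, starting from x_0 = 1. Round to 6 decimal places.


Newton's method: x_(n+1) = x_n - f(x_n)/f'(x_n)
f(x) = 2x^2 + x - 4
f'(x) = 4x + 1

Iteration 1:
  f(1.000000) = -1.000000
  f'(1.000000) = 5.000000
  x_1 = 1.000000 - (-1.000000)/(5.000000) = 1.200000

x_1 = 1.200000


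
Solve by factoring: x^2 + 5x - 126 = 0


We need two numbers that multiply to -126 and add to 5.
Those numbers are 14 and -9 (since 14 * (-9) = -126 and 14 + (-9) = 5).
So x^2 + 5x - 126 = (x + 14)(x - 9) = 0
Setting each factor to zero: x = -14 or x = 9

x = -14, x = 9


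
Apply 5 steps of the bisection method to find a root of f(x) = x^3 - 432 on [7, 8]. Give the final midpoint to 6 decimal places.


f(x) = x^3 - 432
f(7) = -89 < 0
f(8) = 80 > 0

Step 1: midpoint = (7.000000 + 8.000000)/2 = 7.500000
  f(7.500000) = -10.125000
  f(mid) < 0, so root is in [7.500000, 8.000000]

Step 2: midpoint = (7.500000 + 8.000000)/2 = 7.750000
  f(7.750000) = 33.484375
  f(mid) > 0, so root is in [7.500000, 7.750000]

Step 3: midpoint = (7.500000 + 7.750000)/2 = 7.625000
  f(7.625000) = 11.322266
  f(mid) > 0, so root is in [7.500000, 7.625000]

Step 4: midpoint = (7.500000 + 7.625000)/2 = 7.562500
  f(7.562500) = 0.510010
  f(mid) > 0, so root is in [7.500000, 7.562500]

Step 5: midpoint = (7.500000 + 7.562500)/2 = 7.531250
  f(7.531250) = -4.829559
  f(mid) < 0, so root is in [7.531250, 7.562500]

midpoint = 7.531250


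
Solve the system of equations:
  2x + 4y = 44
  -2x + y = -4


Using Cramer's rule:
Determinant D = (2)(1) - (-2)(4) = 2 + 8 = 10
Dx = (44)(1) - (-4)(4) = 44 + 16 = 60
Dy = (2)(-4) - (-2)(44) = -8 + 88 = 80
x = Dx/D = 60/10 = 6
y = Dy/D = 80/10 = 8

x = 6, y = 8


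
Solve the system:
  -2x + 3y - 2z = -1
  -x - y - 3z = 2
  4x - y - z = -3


Using Cramer's rule. Expand each determinant along the first row.
D  = (-2)*[(-1)*(-1) - (-3)*(-1)] - 3*[(-1)*(-1) - (-3)*4] + (-2)*[(-1)*(-1) - (-1)*4]
  = (-2)*(-2) - 3*(13) + (-2)*(5) = -45
Dx = (-1)*[(-1)*(-1) - (-3)*(-1)] - 3*[2*(-1) - (-3)*(-3)] + (-2)*[2*(-1) - (-1)*(-3)]
  = (-1)*(-2) - 3*(-11) + (-2)*(-5) = 45
Dy = (-2)*[2*(-1) - (-3)*(-3)] - (-1)*[(-1)*(-1) - (-3)*4] + (-2)*[(-1)*(-3) - 2*4]
  = (-2)*(-11) - (-1)*(13) + (-2)*(-5) = 45
Dz = (-2)*[(-1)*(-3) - 2*(-1)] - 3*[(-1)*(-3) - 2*4] + (-1)*[(-1)*(-1) - (-1)*4]
  = (-2)*(5) - 3*(-5) + (-1)*(5) = 0
x = Dx/D = 45/-45 = -1, y = Dy/D = 45/-45 = -1, z = Dz/D = 0/-45 = 0
Check eq1: (-2)(-1) + (3)(-1) + (-2)(0) = -1 = -1 ✓
Check eq2: (-1)(-1) + (-1)(-1) + (-3)(0) = 2 = 2 ✓
Check eq3: (4)(-1) + (-1)(-1) + (-1)(0) = -3 = -3 ✓

x = -1, y = -1, z = 0


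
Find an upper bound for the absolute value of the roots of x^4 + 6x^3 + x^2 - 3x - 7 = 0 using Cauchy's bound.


Cauchy's bound: all roots r satisfy |r| <= 1 + max(|a_i/a_n|) for i = 0,...,n-1
where a_n is the leading coefficient.

Coefficients: [1, 6, 1, -3, -7]
Leading coefficient a_n = 1
Ratios |a_i/a_n|: 6, 1, 3, 7
Maximum ratio: 7
Cauchy's bound: |r| <= 1 + 7 = 8

Upper bound = 8


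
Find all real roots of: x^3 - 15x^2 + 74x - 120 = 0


Let p(x) = x^3 - 15x^2 + 74x - 120. By the rational root theorem (leading coefficient 1), any rational root is an integer divisor of 120: try ±1, ±2, ... in turn.
Test x = 1: value = -60 ≠ 0.
Test x = -1: value = -210 ≠ 0.
Test x = 2: value = -24 ≠ 0.
Test x = -2: value = -336 ≠ 0.
Test x = 3: value = -6 ≠ 0.
Test x = -3: value = -504 ≠ 0.
Test x = 4: value = 0 ✓, so (x - 4) is a factor.
Synthetic division by (x - 4): bring down 1; 1(4) - 15 = -11; (-11)(4) + 74 = 30; 30(4) - 120 = 0 → quotient x^2 - 11x + 30, remainder 0.
Solve the quadratic x^2 - 11x + 30 = 0: discriminant = (-11)^2 - 4(1)(30) = 121 - 120 = 1.
sqrt(1) = 1, so x = (11 ± 1)/2: x = 6 or x = 5.

x = 4, x = 5, x = 6


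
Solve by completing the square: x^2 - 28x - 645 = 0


Start: x^2 - 28x - 645 = 0
Move constant: x^2 - 28x = 645
Half of -28 is -14, squared is 196
Add 196 to both sides: x^2 - 28x + 196 = 841
(x - 14)^2 = 841
x - 14 = ±29
x = 14 + 29 = 43 or x = 14 - 29 = -15

x = -15, x = 43


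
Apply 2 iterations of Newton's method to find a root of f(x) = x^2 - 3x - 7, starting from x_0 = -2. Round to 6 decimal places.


Newton's method: x_(n+1) = x_n - f(x_n)/f'(x_n)
f(x) = x^2 - 3x - 7
f'(x) = 2x - 3

Iteration 1:
  f(-2.000000) = 3.000000
  f'(-2.000000) = -7.000000
  x_1 = -2.000000 - (3.000000)/(-7.000000) = -1.571429

Iteration 2:
  f(-1.571429) = 0.183673
  f'(-1.571429) = -6.142857
  x_2 = -1.571429 - (0.183673)/(-6.142857) = -1.541528

x_2 = -1.541528


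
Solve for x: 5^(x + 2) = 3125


Express both sides with the same base.
3125 = 5^5
Since the bases match, equate exponents: x + 2 = 5
So x = 5 - (2) = 3

x = 3


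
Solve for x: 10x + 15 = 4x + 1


Starting with: 10x + 15 = 4x + 1
Move all x terms to left: (10 - 4)x = 1 - 15
Simplify: 6x = -14
Divide both sides by 6: x = -7/3

x = -7/3


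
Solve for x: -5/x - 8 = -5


Subtract -8 from both sides: -5/x = 3
Multiply both sides by x: -5 = 3 * x
Divide by 3: x = -5/3

x = -5/3


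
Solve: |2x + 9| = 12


An absolute value equation |expr| = 12 gives two cases:
Case 1: 2x + 9 = 12
  2x = 3, so x = 3/2
Case 2: 2x + 9 = -12
  2x = -21, so x = -21/2

x = -21/2, x = 3/2


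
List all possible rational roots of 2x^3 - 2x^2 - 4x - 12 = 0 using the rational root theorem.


Rational root theorem: possible roots are ±p/q where:
  p divides the constant term (-12): p ∈ {1, 2, 3, 4, 6, 12}
  q divides the leading coefficient (2): q ∈ {1, 2}

All possible rational roots: -12, -6, -4, -3, -2, -3/2, -1, -1/2, 1/2, 1, 3/2, 2, 3, 4, 6, 12

-12, -6, -4, -3, -2, -3/2, -1, -1/2, 1/2, 1, 3/2, 2, 3, 4, 6, 12


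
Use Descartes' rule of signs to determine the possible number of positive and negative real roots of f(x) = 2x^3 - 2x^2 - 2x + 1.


Descartes' rule of signs:

For positive roots, count sign changes in f(x) = 2x^3 - 2x^2 - 2x + 1:
Signs of coefficients: +, -, -, +
Number of sign changes: 2
Possible positive real roots: 2, 0

For negative roots, examine f(-x) = -2x^3 - 2x^2 + 2x + 1:
Signs of coefficients: -, -, +, +
Number of sign changes: 1
Possible negative real roots: 1

Positive roots: 2 or 0; Negative roots: 1


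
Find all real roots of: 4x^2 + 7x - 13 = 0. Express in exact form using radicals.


Using the quadratic formula: x = (-b ± sqrt(b^2 - 4ac)) / (2a)
Here a = 4, b = 7, c = -13
Discriminant = b^2 - 4ac = 7^2 - 4(4)(-13) = 49 + 208 = 257
Since discriminant = 257 > 0, there are two real roots.
x = (-7 ± sqrt(257)) / 8
Numerically: x ≈ 1.1289 or x ≈ -2.8789

x = (-7 + sqrt(257)) / 8 or x = (-7 - sqrt(257)) / 8


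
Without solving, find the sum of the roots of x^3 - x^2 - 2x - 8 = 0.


By Vieta's formulas for x^3 + bx^2 + cx + d = 0:
  r1 + r2 + r3 = -b/a = 1
  r1*r2 + r1*r3 + r2*r3 = c/a = -2
  r1*r2*r3 = -d/a = 8


Sum = 1


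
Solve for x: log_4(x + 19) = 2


Convert to exponential form: x + 19 = 4^2 = 16
x = 16 - 19 = -3
Check: log_4(-3 + 19) = log_4(16) = log_4(16) = 2 ✓

x = -3


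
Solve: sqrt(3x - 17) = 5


Square both sides: 3x - 17 = 5^2 = 25
3x = 25 + 17 = 42
x = 14
Check: sqrt(3*14 - 17) = sqrt(25) = 5 ✓

x = 14


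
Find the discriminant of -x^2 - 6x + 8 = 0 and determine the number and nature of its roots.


For ax^2 + bx + c = 0, discriminant D = b^2 - 4ac
Here a = -1, b = -6, c = 8
D = (-6)^2 - 4(-1)(8) = 36 + 32 = 68

D = 68 > 0 but not a perfect square
The equation has 2 distinct real irrational roots.

Discriminant = 68, 2 distinct real irrational roots


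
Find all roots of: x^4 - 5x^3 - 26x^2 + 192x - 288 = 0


Let p(x) = x^4 - 5x^3 - 26x^2 + 192x - 288. By the rational root theorem (leading coefficient 1), any rational root is an integer divisor of 288: try ±1, ±2, ... in turn.
Test x = 1: value = -126 ≠ 0.
Test x = -1: value = -500 ≠ 0.
Test x = 2: value = -32 ≠ 0.
Test x = -2: value = -720 ≠ 0.
Test x = 3: value = 0 ✓, so (x - 3) is a factor.
Synthetic division by (x - 3): bring down 1; 1(3) - 5 = -2; (-2)(3) - 26 = -32; (-32)(3) + 192 = 96; 96(3) - 288 = 0 → quotient x^3 - 2x^2 - 32x + 96, remainder 0.
Continue with the quotient x^3 - 2x^2 - 32x + 96 (candidates must divide 96; re-test x = 3 first in case it repeats).
Test x = 3: value = 9 ≠ 0.
Test x = -3: value = 147 ≠ 0.
Test x = 4: value = 0 ✓, so (x - 4) is a factor.
Synthetic division by (x - 4): bring down 1; 1(4) - 2 = 2; 2(4) - 32 = -24; (-24)(4) + 96 = 0 → quotient x^2 + 2x - 24, remainder 0.
Solve the quadratic x^2 + 2x - 24 = 0: discriminant = 2^2 - 4(1)(-24) = 4 + 96 = 100.
sqrt(100) = 10, so x = (-2 ± 10)/2: x = 4 or x = -6.
Collecting all roots found:

x = -6, x = 3, x = 4 (multiplicity 2)


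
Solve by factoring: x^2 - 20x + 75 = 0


We need two numbers that multiply to 75 and add to -20.
Those numbers are -15 and -5 (since (-15) * (-5) = 75 and (-15) + (-5) = -20).
So x^2 - 20x + 75 = (x - 15)(x - 5) = 0
Setting each factor to zero: x = 15 or x = 5

x = 5, x = 15


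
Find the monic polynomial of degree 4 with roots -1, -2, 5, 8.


A monic polynomial with roots -1, -2, 5, 8 is:
p(x) = (x + 1)(x + 2)(x - 5)(x - 8)
After multiplying by (x + 1): x + 1
After multiplying by (x + 2): x^2 + 3x + 2
After multiplying by (x - 5): x^3 - 2x^2 - 13x - 10
After multiplying by (x - 8): x^4 - 10x^3 + 3x^2 + 94x + 80

x^4 - 10x^3 + 3x^2 + 94x + 80


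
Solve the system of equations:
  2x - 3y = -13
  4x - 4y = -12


Using Cramer's rule:
Determinant D = (2)(-4) - (4)(-3) = -8 + 12 = 4
Dx = (-13)(-4) - (-12)(-3) = 52 - 36 = 16
Dy = (2)(-12) - (4)(-13) = -24 + 52 = 28
x = Dx/D = 16/4 = 4
y = Dy/D = 28/4 = 7

x = 4, y = 7


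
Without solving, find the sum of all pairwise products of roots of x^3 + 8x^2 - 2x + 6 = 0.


By Vieta's formulas for x^3 + bx^2 + cx + d = 0:
  r1 + r2 + r3 = -b/a = -8
  r1*r2 + r1*r3 + r2*r3 = c/a = -2
  r1*r2*r3 = -d/a = -6


Sum of pairwise products = -2


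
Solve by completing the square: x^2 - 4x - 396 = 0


Start: x^2 - 4x - 396 = 0
Move constant: x^2 - 4x = 396
Half of -4 is -2, squared is 4
Add 4 to both sides: x^2 - 4x + 4 = 400
(x - 2)^2 = 400
x - 2 = ±20
x = 2 + 20 = 22 or x = 2 - 20 = -18

x = -18, x = 22


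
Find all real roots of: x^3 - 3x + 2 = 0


Let p(x) = x^3 - 3x + 2. By the rational root theorem (leading coefficient 1), any rational root is an integer divisor of 2: try ±1, ±2, ... in turn.
Test x = 1: value = 0 ✓, so (x - 1) is a factor.
Synthetic division by (x - 1): bring down 1; 1(1) + 0 = 1; 1(1) - 3 = -2; (-2)(1) + 2 = 0 → quotient x^2 + x - 2, remainder 0.
Solve the quadratic x^2 + x - 2 = 0: discriminant = 1^2 - 4(1)(-2) = 1 + 8 = 9.
sqrt(9) = 3, so x = (-1 ± 3)/2: x = 1 or x = -2.

x = -2, x = 1 (multiplicity 2)


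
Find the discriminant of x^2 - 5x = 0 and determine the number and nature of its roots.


For ax^2 + bx + c = 0, discriminant D = b^2 - 4ac
Here a = 1, b = -5, c = 0
D = (-5)^2 - 4(1)(0) = 25 - 0 = 25

D = 25 > 0 and is a perfect square (sqrt = 5)
The equation has 2 distinct real rational roots.

Discriminant = 25, 2 distinct real rational roots
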